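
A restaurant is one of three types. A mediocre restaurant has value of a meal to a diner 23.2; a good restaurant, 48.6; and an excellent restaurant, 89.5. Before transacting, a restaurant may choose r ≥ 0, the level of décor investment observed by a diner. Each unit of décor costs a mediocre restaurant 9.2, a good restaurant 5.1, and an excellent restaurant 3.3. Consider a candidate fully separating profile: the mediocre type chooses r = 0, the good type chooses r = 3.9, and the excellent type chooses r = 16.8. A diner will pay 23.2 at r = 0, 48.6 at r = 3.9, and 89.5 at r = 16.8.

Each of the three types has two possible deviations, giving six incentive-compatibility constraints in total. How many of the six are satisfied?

Mediocre (own payoff 23.2): to r=3.9 gives 48.6 − 9.2×3.9 = 12.72 → no gain ✓; to r=16.8 gives 89.5 − 9.2×16.8 = -65.06 → no gain ✓.
Good (own payoff 48.6 − 5.1×3.9 = 28.71): to r=0 gives 23.2 → no gain ✓; to r=16.8 gives 89.5 − 5.1×16.8 = 3.82 → no gain ✓.
Excellent (own payoff 89.5 − 3.3×16.8 = 34.06): to r=0 gives 23.2 → no gain ✓; to r=3.9 gives 48.6 − 3.3×3.9 = 35.73 → profitable ✗.
5 of the 6 constraints hold; not an equilibrium.

5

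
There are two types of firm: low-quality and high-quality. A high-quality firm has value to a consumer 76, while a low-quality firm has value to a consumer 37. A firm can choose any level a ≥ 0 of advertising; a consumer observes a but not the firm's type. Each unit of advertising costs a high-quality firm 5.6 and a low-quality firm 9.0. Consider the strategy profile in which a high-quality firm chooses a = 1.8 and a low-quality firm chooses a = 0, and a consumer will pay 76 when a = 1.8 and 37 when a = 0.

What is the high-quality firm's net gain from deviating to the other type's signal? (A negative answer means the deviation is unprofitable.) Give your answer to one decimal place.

-28.9

Playing a = 1.8 the high-quality firm receives 76 − 5.6 × 1.8 = 65.92.
Deviating to a = 0 yields 37 instead.
Gain from deviating: 37 − 65.92 = -28.92, i.e. -28.9 to one decimal place.
The gain is negative, so the high-quality type's incentive-compatibility constraint is satisfied.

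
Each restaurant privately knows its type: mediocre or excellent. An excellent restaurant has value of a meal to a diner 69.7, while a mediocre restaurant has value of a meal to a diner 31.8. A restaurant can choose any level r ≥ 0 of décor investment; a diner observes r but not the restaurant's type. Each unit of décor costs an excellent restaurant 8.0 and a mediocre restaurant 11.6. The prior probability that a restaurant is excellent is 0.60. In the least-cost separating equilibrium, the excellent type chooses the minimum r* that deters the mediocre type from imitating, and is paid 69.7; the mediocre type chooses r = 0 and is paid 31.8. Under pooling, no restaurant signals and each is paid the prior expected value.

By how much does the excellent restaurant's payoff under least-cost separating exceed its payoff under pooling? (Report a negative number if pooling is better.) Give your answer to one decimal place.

Least-cost separating signal: r* solves 31.8 = 69.7 − 11.6·r*, so r* = (69.7 − 31.8)/11.6 ≈ 3.2672.
Excellent type's separating payoff: 69.7 − 8.0 × r* = 69.7 − 8.0 × (69.7 − 31.8)/11.6 = 69.7 − 303.2/11.6 ≈ 43.562.
Pooling payoff: 0.60 × 69.7 + 0.40 × 31.8 = 54.54.
Difference: 43.562 − 54.54 = -10.978, i.e. -11.0 to one decimal place.
The excellent type would prefer the pooling outcome.

-11.0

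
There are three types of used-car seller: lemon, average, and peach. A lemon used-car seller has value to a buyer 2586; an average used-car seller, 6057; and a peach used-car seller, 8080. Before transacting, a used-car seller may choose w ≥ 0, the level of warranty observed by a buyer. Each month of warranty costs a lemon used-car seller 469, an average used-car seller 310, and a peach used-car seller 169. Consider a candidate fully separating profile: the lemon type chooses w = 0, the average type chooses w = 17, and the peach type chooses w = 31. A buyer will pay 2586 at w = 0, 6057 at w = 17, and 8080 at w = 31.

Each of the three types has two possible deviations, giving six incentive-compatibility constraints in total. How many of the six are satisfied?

4

Peach (own payoff 8080 − 169×31 = 2841): to w=0 gives 2586 → no gain ✓; to w=17 gives 6057 − 169×17 = 3184 → profitable ✗.
Lemon (own payoff 2586): to w=17 gives 6057 − 469×17 = -1916 → no gain ✓; to w=31 gives 8080 − 469×31 = -6459 → no gain ✓.
Average (own payoff 6057 − 310×17 = 787): to w=0 gives 2586 → profitable ✗; to w=31 gives 8080 − 310×31 = -1530 → no gain ✓.
4 of the 6 constraints hold; not an equilibrium.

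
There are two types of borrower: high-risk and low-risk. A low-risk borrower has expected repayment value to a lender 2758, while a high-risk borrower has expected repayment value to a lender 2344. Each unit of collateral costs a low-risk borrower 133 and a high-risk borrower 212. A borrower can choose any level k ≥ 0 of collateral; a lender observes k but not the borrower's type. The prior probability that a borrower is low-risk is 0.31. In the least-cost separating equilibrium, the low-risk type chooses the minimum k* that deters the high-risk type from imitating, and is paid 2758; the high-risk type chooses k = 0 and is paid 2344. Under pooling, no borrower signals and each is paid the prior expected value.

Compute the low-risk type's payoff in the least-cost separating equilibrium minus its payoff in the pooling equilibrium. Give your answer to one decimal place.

25.9

Least-cost separating signal: k* solves 2344 = 2758 − 212·k*, so k* = (2758 − 2344)/212 ≈ 1.9528.
Low-risk type's separating payoff: 2758 − 133 × k* = 2758 − 133 × (2758 − 2344)/212 = 2758 − 55062/212 ≈ 2498.274.
Pooling payoff: 0.31 × 2758 + 0.69 × 2344 = 2472.34.
Difference: 2498.274 − 2472.34 = 25.934, i.e. 25.9 to one decimal place.
The low-risk type prefers to separate.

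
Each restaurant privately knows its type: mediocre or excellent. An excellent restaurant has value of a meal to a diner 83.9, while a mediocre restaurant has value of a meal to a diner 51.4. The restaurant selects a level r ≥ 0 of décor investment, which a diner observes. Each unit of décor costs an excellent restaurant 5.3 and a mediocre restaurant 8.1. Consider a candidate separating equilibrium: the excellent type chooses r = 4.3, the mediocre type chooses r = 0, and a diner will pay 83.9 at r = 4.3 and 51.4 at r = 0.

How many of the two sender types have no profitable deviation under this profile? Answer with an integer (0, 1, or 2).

Mediocre type: stay at 0 → 51.4; mimic → 83.9 − 8.1 × 4.3 = 49.07. IC holds (51.4 ≥ 49.07).
Excellent type: signal → 83.9 − 5.3 × 4.3 = 61.11; deviate to 0 → 51.4. IC holds (61.11 ≥ 51.4).
2 of 2 constraints hold, so this is a separating equilibrium.

2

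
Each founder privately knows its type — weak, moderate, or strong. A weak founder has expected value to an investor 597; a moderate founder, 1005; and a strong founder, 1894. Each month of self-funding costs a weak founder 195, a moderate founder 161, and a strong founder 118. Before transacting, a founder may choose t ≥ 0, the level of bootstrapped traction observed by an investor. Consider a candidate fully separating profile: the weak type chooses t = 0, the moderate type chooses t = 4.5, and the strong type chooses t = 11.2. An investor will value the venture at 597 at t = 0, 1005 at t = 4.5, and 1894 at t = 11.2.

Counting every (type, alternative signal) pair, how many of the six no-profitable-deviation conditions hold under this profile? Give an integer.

Weak (own payoff 597): to t=4.5 gives 1005 − 195×4.5 = 127.5 → no gain ✓; to t=11.2 gives 1894 − 195×11.2 = -290 → no gain ✓.
Strong (own payoff 1894 − 118×11.2 = 572.4): to t=0 gives 597 → profitable ✗; to t=4.5 gives 1005 − 118×4.5 = 474 → no gain ✓.
Moderate (own payoff 1005 − 161×4.5 = 280.5): to t=0 gives 597 → profitable ✗; to t=11.2 gives 1894 − 161×11.2 = 90.8 → no gain ✓.
4 of the 6 constraints hold; not an equilibrium.

4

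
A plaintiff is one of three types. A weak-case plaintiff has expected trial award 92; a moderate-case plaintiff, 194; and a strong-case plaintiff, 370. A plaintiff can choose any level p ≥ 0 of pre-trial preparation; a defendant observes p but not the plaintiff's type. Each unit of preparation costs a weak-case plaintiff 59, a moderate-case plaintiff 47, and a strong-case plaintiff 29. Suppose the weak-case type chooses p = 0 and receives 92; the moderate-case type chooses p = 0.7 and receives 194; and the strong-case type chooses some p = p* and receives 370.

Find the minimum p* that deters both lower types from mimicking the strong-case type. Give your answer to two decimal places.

Weak-case type (on-path payoff 92) won't mimic when 92 ≥ 370 − 59·p*, i.e. p* ≥ 4.71.
Moderate-case type (on-path payoff 194 − 47×0.7 = 161.1) won't mimic when 161.1 ≥ 370 − 47·p*, i.e. p* ≥ 4.44.
Both must hold, so p* = max(4.71, 4.44) = 4.71. The weak-case type's constraint binds.

4.71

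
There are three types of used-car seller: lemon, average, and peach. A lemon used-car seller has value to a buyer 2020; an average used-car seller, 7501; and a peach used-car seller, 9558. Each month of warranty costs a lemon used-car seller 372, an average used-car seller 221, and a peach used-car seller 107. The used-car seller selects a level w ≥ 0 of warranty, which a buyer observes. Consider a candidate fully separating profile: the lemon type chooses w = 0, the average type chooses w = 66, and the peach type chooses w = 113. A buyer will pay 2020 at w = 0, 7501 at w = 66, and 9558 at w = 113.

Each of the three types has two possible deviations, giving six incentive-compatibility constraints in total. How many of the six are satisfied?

Lemon (own payoff 2020): to w=66 gives 7501 − 372×66 = -17051 → no gain ✓; to w=113 gives 9558 − 372×113 = -32478 → no gain ✓.
Average (own payoff 7501 − 221×66 = -7085): to w=0 gives 2020 → profitable ✗; to w=113 gives 9558 − 221×113 = -15415 → no gain ✓.
Peach (own payoff 9558 − 107×113 = -2533): to w=0 gives 2020 → profitable ✗; to w=66 gives 7501 − 107×66 = 439 → profitable ✗.
3 of the 6 constraints hold; not an equilibrium.

3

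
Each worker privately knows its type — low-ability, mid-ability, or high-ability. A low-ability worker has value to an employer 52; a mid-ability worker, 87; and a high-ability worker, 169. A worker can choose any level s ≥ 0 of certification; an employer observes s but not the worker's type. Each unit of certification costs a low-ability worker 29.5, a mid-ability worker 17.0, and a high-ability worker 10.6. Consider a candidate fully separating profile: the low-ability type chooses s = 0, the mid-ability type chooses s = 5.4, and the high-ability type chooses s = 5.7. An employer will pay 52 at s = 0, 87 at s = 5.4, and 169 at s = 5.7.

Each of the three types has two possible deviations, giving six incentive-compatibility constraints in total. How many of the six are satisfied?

4

High-ability (own payoff 169 − 10.6×5.7 = 108.58): to s=0 gives 52 → no gain ✓; to s=5.4 gives 87 − 10.6×5.4 = 29.76 → no gain ✓.
Mid-ability (own payoff 87 − 17.0×5.4 = -4.8): to s=0 gives 52 → profitable ✗; to s=5.7 gives 169 − 17.0×5.7 = 72.1 → profitable ✗.
Low-ability (own payoff 52): to s=5.4 gives 87 − 29.5×5.4 = -72.3 → no gain ✓; to s=5.7 gives 169 − 29.5×5.7 = 0.85 → no gain ✓.
4 of the 6 constraints hold; not an equilibrium.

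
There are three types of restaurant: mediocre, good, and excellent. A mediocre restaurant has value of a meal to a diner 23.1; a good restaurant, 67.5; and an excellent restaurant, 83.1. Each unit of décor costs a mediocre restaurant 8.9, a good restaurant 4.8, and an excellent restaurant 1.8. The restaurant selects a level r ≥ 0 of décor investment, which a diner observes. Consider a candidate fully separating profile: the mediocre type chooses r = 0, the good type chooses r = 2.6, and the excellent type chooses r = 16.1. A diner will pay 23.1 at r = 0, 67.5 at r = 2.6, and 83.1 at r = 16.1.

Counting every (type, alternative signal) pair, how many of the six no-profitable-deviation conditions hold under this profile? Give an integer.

Excellent (own payoff 83.1 − 1.8×16.1 = 54.12): to r=0 gives 23.1 → no gain ✓; to r=2.6 gives 67.5 − 1.8×2.6 = 62.82 → profitable ✗.
Good (own payoff 67.5 − 4.8×2.6 = 55.02): to r=0 gives 23.1 → no gain ✓; to r=16.1 gives 83.1 − 4.8×16.1 = 5.82 → no gain ✓.
Mediocre (own payoff 23.1): to r=2.6 gives 67.5 − 8.9×2.6 = 44.36 → profitable ✗; to r=16.1 gives 83.1 − 8.9×16.1 = -60.19 → no gain ✓.
4 of the 6 constraints hold; not an equilibrium.

4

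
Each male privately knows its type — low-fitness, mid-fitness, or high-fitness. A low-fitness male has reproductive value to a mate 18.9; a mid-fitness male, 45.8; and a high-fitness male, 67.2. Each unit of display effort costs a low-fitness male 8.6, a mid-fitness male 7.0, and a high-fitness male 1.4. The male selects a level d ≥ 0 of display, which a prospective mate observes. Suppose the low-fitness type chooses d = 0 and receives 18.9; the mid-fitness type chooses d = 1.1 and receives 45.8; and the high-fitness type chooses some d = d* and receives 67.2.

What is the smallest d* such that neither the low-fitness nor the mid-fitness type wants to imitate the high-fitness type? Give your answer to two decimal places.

Mid-fitness type (on-path payoff 45.8 − 7.0×1.1 = 38.1) won't mimic when 38.1 ≥ 67.2 − 7.0·d*, i.e. d* ≥ 4.16.
Low-fitness type (on-path payoff 18.9) won't mimic when 18.9 ≥ 67.2 − 8.6·d*, i.e. d* ≥ 5.62.
Both must hold, so d* = max(5.62, 4.16) = 5.62. The low-fitness type's constraint binds.

5.62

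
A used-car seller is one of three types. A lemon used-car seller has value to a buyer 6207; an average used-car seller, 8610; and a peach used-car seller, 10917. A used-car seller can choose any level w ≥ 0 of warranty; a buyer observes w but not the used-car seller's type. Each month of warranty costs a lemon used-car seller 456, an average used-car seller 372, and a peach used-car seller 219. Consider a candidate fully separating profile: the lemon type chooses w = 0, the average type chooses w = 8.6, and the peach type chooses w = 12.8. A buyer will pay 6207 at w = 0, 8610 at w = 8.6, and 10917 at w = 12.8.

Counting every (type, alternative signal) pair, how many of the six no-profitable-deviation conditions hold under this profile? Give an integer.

4

Lemon (own payoff 6207): to w=8.6 gives 8610 − 456×8.6 = 4688.4 → no gain ✓; to w=12.8 gives 10917 − 456×12.8 = 5080.2 → no gain ✓.
Average (own payoff 8610 − 372×8.6 = 5410.8): to w=0 gives 6207 → profitable ✗; to w=12.8 gives 10917 − 372×12.8 = 6155.4 → profitable ✗.
Peach (own payoff 10917 − 219×12.8 = 8113.8): to w=0 gives 6207 → no gain ✓; to w=8.6 gives 8610 − 219×8.6 = 6726.6 → no gain ✓.
4 of the 6 constraints hold; not an equilibrium.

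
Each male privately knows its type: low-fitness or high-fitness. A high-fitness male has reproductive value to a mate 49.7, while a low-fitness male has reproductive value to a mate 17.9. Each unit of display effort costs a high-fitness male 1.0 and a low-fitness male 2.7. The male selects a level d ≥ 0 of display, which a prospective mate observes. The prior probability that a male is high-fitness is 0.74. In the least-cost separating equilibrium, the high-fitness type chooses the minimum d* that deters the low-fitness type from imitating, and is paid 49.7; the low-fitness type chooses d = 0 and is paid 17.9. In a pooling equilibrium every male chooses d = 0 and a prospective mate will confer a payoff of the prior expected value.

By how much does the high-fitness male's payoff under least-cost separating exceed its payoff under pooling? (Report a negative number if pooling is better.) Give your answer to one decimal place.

Least-cost separating signal: d* solves 17.9 = 49.7 − 2.7·d*, so d* = (49.7 − 17.9)/2.7 ≈ 11.7778.
High-fitness type's separating payoff: 49.7 − 1.0 × d* = 49.7 − 1.0 × (49.7 − 17.9)/2.7 = 49.7 − 31.8/2.7 ≈ 37.922.
Pooling payoff: 0.74 × 49.7 + 0.26 × 17.9 = 41.432.
Difference: 37.922 − 41.432 = -3.51, i.e. -3.5 to one decimal place.
The high-fitness type would prefer the pooling outcome.

-3.5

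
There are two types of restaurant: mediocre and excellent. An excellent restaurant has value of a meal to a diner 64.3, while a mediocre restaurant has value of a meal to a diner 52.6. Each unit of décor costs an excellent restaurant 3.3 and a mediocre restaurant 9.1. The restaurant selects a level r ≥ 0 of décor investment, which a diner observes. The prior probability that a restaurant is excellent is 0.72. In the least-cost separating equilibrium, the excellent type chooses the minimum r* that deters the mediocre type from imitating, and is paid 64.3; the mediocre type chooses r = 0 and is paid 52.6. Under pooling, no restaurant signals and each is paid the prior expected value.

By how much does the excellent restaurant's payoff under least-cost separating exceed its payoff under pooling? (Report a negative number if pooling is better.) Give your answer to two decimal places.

-0.97

Least-cost separating signal: r* solves 52.6 = 64.3 − 9.1·r*, so r* = (64.3 − 52.6)/9.1 ≈ 1.2857.
Excellent type's separating payoff: 64.3 − 3.3 × r* = 64.3 − 3.3 × (64.3 − 52.6)/9.1 = 64.3 − 38.61/9.1 ≈ 60.0571.
Pooling payoff: 0.72 × 64.3 + 0.28 × 52.6 = 61.024.
Difference: 60.0571 − 61.024 = -0.9669, i.e. -0.97 to two decimal places.
The excellent type would prefer the pooling outcome.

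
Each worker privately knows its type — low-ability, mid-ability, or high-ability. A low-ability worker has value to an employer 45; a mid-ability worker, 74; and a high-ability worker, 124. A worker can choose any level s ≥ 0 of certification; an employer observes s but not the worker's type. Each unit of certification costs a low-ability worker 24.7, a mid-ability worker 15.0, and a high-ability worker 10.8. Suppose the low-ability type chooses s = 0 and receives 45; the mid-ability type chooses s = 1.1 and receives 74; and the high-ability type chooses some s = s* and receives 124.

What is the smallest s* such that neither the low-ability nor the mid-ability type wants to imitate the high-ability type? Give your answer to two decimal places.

4.43

Mid-ability type (on-path payoff 74 − 15.0×1.1 = 57.5) won't mimic when 57.5 ≥ 124 − 15.0·s*, i.e. s* ≥ 4.43.
Low-ability type (on-path payoff 45) won't mimic when 45 ≥ 124 − 24.7·s*, i.e. s* ≥ 3.20.
Both must hold, so s* = max(3.20, 4.43) = 4.43. The mid-ability type's constraint binds.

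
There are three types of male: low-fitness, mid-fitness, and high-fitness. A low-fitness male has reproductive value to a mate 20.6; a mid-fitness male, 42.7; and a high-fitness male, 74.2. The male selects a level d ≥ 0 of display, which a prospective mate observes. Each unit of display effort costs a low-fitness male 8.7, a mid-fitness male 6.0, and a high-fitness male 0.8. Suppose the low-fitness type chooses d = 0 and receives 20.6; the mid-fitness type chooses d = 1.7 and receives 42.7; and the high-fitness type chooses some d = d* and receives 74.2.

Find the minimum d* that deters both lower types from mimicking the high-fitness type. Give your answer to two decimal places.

6.95

Low-fitness type (on-path payoff 20.6) won't mimic when 20.6 ≥ 74.2 − 8.7·d*, i.e. d* ≥ 6.16.
Mid-fitness type (on-path payoff 42.7 − 6.0×1.7 = 32.5) won't mimic when 32.5 ≥ 74.2 − 6.0·d*, i.e. d* ≥ 6.95.
Both must hold, so d* = max(6.16, 6.95) = 6.95. The mid-fitness type's constraint binds.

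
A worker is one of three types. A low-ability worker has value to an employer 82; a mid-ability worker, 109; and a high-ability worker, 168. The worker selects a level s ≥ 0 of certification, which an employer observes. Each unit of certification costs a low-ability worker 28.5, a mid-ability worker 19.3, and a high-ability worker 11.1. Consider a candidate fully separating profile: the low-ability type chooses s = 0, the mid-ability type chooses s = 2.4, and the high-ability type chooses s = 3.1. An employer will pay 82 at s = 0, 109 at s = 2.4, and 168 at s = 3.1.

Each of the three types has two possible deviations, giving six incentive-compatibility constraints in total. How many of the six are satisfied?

4

Mid-ability (own payoff 109 − 19.3×2.4 = 62.68): to s=0 gives 82 → profitable ✗; to s=3.1 gives 168 − 19.3×3.1 = 108.17 → profitable ✗.
Low-ability (own payoff 82): to s=2.4 gives 109 − 28.5×2.4 = 40.6 → no gain ✓; to s=3.1 gives 168 − 28.5×3.1 = 79.65 → no gain ✓.
High-ability (own payoff 168 − 11.1×3.1 = 133.59): to s=0 gives 82 → no gain ✓; to s=2.4 gives 109 − 11.1×2.4 = 82.36 → no gain ✓.
4 of the 6 constraints hold; not an equilibrium.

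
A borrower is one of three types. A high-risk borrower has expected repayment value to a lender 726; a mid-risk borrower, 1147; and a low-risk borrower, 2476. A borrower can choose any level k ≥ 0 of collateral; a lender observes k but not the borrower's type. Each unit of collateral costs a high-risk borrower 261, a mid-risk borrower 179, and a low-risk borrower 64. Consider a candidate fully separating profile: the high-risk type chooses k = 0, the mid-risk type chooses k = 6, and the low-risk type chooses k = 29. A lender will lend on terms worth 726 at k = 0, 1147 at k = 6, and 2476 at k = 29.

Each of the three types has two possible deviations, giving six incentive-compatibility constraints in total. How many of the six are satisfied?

Low-risk (own payoff 2476 − 64×29 = 620): to k=0 gives 726 → profitable ✗; to k=6 gives 1147 − 64×6 = 763 → profitable ✗.
Mid-risk (own payoff 1147 − 179×6 = 73): to k=0 gives 726 → profitable ✗; to k=29 gives 2476 − 179×29 = -2715 → no gain ✓.
High-risk (own payoff 726): to k=6 gives 1147 − 261×6 = -419 → no gain ✓; to k=29 gives 2476 − 261×29 = -5093 → no gain ✓.
3 of the 6 constraints hold; not an equilibrium.

3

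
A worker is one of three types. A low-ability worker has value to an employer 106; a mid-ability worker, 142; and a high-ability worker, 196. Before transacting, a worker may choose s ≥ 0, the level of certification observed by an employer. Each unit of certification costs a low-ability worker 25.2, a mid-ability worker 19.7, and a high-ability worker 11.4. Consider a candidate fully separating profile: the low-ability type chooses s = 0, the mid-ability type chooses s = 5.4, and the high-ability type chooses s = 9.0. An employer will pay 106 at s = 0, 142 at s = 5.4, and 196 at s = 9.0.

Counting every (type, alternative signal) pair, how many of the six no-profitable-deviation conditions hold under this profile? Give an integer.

Low-ability (own payoff 106): to s=5.4 gives 142 − 25.2×5.4 = 5.92 → no gain ✓; to s=9.0 gives 196 − 25.2×9.0 = -30.8 → no gain ✓.
Mid-ability (own payoff 142 − 19.7×5.4 = 35.62): to s=0 gives 106 → profitable ✗; to s=9.0 gives 196 − 19.7×9.0 = 18.7 → no gain ✓.
High-ability (own payoff 196 − 11.4×9.0 = 93.4): to s=0 gives 106 → profitable ✗; to s=5.4 gives 142 − 11.4×5.4 = 80.44 → no gain ✓.
4 of the 6 constraints hold; not an equilibrium.

4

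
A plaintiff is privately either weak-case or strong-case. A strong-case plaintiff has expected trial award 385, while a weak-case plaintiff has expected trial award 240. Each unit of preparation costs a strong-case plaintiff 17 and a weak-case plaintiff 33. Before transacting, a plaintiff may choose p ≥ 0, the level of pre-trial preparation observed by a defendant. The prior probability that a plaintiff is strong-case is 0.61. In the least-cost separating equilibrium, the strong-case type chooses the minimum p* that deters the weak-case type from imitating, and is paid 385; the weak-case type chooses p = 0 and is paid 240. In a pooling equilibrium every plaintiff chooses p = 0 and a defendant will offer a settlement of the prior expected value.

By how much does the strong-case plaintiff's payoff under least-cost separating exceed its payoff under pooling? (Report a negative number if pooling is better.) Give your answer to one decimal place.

-18.1

Least-cost separating signal: p* solves 240 = 385 − 33·p*, so p* = (385 − 240)/33 ≈ 4.3939.
Strong-case type's separating payoff: 385 − 17 × p* = 385 − 17 × (385 − 240)/33 = 385 − 2465/33 ≈ 310.303.
Pooling payoff: 0.61 × 385 + 0.39 × 240 = 328.45.
Difference: 310.303 − 328.45 = -18.147, i.e. -18.1 to one decimal place.
The strong-case type would prefer the pooling outcome.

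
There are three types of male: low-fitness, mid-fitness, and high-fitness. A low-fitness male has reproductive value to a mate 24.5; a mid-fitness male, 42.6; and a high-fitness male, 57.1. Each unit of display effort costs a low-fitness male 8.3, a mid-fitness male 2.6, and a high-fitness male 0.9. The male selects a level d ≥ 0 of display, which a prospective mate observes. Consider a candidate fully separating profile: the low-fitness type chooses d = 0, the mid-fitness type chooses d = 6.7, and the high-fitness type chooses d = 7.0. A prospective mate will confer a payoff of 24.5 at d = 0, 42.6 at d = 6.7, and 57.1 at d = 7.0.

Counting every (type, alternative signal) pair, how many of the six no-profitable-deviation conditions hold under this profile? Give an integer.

5

Mid-fitness (own payoff 42.6 − 2.6×6.7 = 25.18): to d=0 gives 24.5 → no gain ✓; to d=7.0 gives 57.1 − 2.6×7.0 = 38.9 → profitable ✗.
High-fitness (own payoff 57.1 − 0.9×7.0 = 50.8): to d=0 gives 24.5 → no gain ✓; to d=6.7 gives 42.6 − 0.9×6.7 = 36.57 → no gain ✓.
Low-fitness (own payoff 24.5): to d=6.7 gives 42.6 − 8.3×6.7 = -13.01 → no gain ✓; to d=7.0 gives 57.1 − 8.3×7.0 = -1 → no gain ✓.
5 of the 6 constraints hold; not an equilibrium.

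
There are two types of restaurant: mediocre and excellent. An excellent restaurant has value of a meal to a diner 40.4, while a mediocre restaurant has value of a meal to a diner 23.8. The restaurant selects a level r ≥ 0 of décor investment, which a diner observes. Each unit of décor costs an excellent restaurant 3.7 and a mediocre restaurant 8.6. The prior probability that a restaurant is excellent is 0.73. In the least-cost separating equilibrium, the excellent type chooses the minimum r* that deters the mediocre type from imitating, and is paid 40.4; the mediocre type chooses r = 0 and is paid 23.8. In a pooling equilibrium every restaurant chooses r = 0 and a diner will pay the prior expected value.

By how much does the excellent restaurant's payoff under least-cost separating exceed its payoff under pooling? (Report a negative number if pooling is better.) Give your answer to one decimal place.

-2.7

Least-cost separating signal: r* solves 23.8 = 40.4 − 8.6·r*, so r* = (40.4 − 23.8)/8.6 ≈ 1.9302.
Excellent type's separating payoff: 40.4 − 3.7 × r* = 40.4 − 3.7 × (40.4 − 23.8)/8.6 = 40.4 − 61.42/8.6 ≈ 33.258.
Pooling payoff: 0.73 × 40.4 + 0.27 × 23.8 = 35.918.
Difference: 33.258 − 35.918 = -2.66, i.e. -2.7 to one decimal place.
The excellent type would prefer the pooling outcome.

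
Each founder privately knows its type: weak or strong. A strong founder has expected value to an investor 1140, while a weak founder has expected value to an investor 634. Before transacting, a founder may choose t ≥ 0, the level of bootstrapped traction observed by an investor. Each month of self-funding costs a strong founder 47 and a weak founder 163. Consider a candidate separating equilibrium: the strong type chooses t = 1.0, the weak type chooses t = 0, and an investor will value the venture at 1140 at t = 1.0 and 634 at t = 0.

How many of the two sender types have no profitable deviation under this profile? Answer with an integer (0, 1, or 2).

Strong type: signal → 1140 − 47 × 1.0 = 1093; deviate to 0 → 634. IC holds (1093 ≥ 634).
Weak type: stay at 0 → 634; mimic → 1140 − 163 × 1.0 = 977. IC fails (634 < 977).
1 of 2 constraints hold, so this profile is not an equilibrium.

1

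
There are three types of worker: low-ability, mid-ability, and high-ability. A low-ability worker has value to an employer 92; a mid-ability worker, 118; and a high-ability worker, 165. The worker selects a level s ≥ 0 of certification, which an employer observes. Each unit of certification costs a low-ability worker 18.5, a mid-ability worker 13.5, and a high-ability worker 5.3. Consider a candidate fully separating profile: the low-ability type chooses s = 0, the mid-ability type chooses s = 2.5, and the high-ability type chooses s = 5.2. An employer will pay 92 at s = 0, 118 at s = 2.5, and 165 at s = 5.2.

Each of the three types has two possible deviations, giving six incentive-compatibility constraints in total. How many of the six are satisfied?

Mid-ability (own payoff 118 − 13.5×2.5 = 84.25): to s=0 gives 92 → profitable ✗; to s=5.2 gives 165 − 13.5×5.2 = 94.8 → profitable ✗.
High-ability (own payoff 165 − 5.3×5.2 = 137.44): to s=0 gives 92 → no gain ✓; to s=2.5 gives 118 − 5.3×2.5 = 104.75 → no gain ✓.
Low-ability (own payoff 92): to s=2.5 gives 118 − 18.5×2.5 = 71.75 → no gain ✓; to s=5.2 gives 165 − 18.5×5.2 = 68.8 → no gain ✓.
4 of the 6 constraints hold; not an equilibrium.

4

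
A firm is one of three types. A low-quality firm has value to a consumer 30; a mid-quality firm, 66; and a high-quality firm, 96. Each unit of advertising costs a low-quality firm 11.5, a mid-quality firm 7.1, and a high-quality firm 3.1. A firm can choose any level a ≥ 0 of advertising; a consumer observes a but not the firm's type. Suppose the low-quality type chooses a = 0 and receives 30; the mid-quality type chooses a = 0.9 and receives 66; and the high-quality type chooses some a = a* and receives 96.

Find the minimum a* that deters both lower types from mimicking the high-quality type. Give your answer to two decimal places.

Mid-quality type (on-path payoff 66 − 7.1×0.9 = 59.61) won't mimic when 59.61 ≥ 96 − 7.1·a*, i.e. a* ≥ 5.13.
Low-quality type (on-path payoff 30) won't mimic when 30 ≥ 96 − 11.5·a*, i.e. a* ≥ 5.74.
Both must hold, so a* = max(5.74, 5.13) = 5.74. The low-quality type's constraint binds.

5.74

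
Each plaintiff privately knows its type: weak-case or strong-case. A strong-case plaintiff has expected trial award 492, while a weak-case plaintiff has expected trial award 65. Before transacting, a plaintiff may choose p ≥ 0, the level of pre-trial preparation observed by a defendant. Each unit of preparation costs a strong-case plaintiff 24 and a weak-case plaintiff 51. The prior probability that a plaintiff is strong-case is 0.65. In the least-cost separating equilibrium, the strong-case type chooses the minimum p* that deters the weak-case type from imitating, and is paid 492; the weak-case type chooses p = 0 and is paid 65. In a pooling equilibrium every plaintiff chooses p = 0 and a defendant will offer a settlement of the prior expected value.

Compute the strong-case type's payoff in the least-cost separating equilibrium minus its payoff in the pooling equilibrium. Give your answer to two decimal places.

-51.49

Least-cost separating signal: p* solves 65 = 492 − 51·p*, so p* = (492 − 65)/51 ≈ 8.3725.
Strong-case type's separating payoff: 492 − 24 × p* = 492 − 24 × (492 − 65)/51 = 492 − 10248/51 ≈ 291.0588.
Pooling payoff: 0.65 × 492 + 0.35 × 65 = 342.55.
Difference: 291.0588 − 342.55 = -51.4912, i.e. -51.49 to two decimal places.
The strong-case type would prefer the pooling outcome.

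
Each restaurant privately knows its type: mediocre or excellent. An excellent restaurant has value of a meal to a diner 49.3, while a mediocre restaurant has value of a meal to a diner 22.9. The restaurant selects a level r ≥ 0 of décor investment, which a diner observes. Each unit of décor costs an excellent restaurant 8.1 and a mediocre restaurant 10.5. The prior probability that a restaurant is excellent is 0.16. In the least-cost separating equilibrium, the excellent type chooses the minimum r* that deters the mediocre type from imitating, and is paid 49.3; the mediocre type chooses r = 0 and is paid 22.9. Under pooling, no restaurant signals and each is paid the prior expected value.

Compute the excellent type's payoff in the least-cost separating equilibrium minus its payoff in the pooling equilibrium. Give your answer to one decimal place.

Least-cost separating signal: r* solves 22.9 = 49.3 − 10.5·r*, so r* = (49.3 − 22.9)/10.5 ≈ 2.5143.
Excellent type's separating payoff: 49.3 − 8.1 × r* = 49.3 − 8.1 × (49.3 − 22.9)/10.5 = 49.3 − 213.84/10.5 ≈ 28.934.
Pooling payoff: 0.16 × 49.3 + 0.84 × 22.9 = 27.124.
Difference: 28.934 − 27.124 = 1.81, i.e. 1.8 to one decimal place.
The excellent type prefers to separate.

1.8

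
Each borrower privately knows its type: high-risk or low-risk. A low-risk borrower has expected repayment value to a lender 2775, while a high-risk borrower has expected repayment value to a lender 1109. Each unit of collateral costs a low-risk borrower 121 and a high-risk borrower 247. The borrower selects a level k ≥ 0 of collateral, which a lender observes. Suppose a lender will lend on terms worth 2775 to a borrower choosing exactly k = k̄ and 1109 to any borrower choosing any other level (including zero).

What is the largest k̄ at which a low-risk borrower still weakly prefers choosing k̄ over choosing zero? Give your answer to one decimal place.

13.8

Choosing k̄ yields the low-risk type 2775 − 121·k̄; choosing zero yields 1109.
The low-risk type is indifferent at 2775 − 121·k̄ = 1109, i.e. k̄ = (2775 − 1109) / 121 ≈ 13.8.
For any k̄ above 13.8 the low-risk type would rather pool at zero, so separation collapses.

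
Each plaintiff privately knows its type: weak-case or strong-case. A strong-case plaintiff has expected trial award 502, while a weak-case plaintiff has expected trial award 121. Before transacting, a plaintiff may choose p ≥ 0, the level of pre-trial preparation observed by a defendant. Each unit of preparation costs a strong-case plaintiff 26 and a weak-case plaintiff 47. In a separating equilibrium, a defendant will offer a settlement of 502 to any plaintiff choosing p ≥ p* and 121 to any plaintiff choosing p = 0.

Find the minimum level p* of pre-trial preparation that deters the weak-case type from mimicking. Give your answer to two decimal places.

A weak-case plaintiff choosing p = 0 receives 121.
Imitating at p* instead would pay 502 at cost 47·p*, netting 502 − 47·p*.
Indifference: 121 = 502 − 47·p*, so p* = (502 − 121) / 47 ≈ 8.11.
At p* the weak-case type's incentive constraint just binds; the strong-case type strictly prefers p* since its per-unit cost is lower.

8.11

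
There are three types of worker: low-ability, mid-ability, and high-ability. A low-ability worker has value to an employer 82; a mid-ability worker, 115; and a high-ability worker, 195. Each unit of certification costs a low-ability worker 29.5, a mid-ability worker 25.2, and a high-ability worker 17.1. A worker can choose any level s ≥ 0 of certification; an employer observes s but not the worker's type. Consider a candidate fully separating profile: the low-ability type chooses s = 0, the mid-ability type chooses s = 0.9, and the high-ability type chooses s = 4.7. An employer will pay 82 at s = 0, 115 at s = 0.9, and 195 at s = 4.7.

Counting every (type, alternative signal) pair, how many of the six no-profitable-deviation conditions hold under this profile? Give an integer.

Mid-ability (own payoff 115 − 25.2×0.9 = 92.32): to s=0 gives 82 → no gain ✓; to s=4.7 gives 195 − 25.2×4.7 = 76.56 → no gain ✓.
High-ability (own payoff 195 − 17.1×4.7 = 114.63): to s=0 gives 82 → no gain ✓; to s=0.9 gives 115 − 17.1×0.9 = 99.61 → no gain ✓.
Low-ability (own payoff 82): to s=0.9 gives 115 − 29.5×0.9 = 88.45 → profitable ✗; to s=4.7 gives 195 − 29.5×4.7 = 56.35 → no gain ✓.
5 of the 6 constraints hold; not an equilibrium.

5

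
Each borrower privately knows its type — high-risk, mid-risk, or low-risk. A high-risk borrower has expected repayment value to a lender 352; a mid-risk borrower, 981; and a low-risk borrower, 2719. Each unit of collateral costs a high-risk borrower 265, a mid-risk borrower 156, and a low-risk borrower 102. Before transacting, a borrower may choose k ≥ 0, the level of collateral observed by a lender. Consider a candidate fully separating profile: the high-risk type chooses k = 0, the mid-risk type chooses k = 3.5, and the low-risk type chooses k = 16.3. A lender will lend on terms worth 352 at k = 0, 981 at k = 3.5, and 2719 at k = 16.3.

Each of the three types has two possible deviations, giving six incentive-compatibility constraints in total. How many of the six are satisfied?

6

High-risk (own payoff 352): to k=3.5 gives 981 − 265×3.5 = 53.5 → no gain ✓; to k=16.3 gives 2719 − 265×16.3 = -1600.5 → no gain ✓.
Mid-risk (own payoff 981 − 156×3.5 = 435): to k=0 gives 352 → no gain ✓; to k=16.3 gives 2719 − 156×16.3 = 176.2 → no gain ✓.
Low-risk (own payoff 2719 − 102×16.3 = 1056.4): to k=0 gives 352 → no gain ✓; to k=3.5 gives 981 − 102×3.5 = 624 → no gain ✓.
6 of the 6 constraints hold; this profile is a separating equilibrium.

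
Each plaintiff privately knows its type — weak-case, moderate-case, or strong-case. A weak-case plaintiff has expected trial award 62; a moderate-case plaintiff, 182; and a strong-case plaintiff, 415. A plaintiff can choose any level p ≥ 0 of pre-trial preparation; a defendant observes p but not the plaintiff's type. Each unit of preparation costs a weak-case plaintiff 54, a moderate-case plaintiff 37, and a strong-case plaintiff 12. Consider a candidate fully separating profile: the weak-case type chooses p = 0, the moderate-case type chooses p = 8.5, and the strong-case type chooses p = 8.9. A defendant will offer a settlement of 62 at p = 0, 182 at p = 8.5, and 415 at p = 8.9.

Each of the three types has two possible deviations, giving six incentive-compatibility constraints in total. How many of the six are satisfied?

4

Moderate-case (own payoff 182 − 37×8.5 = -132.5): to p=0 gives 62 → profitable ✗; to p=8.9 gives 415 − 37×8.9 = 85.7 → profitable ✗.
Strong-case (own payoff 415 − 12×8.9 = 308.2): to p=0 gives 62 → no gain ✓; to p=8.5 gives 182 − 12×8.5 = 80 → no gain ✓.
Weak-case (own payoff 62): to p=8.5 gives 182 − 54×8.5 = -277 → no gain ✓; to p=8.9 gives 415 − 54×8.9 = -65.6 → no gain ✓.
4 of the 6 constraints hold; not an equilibrium.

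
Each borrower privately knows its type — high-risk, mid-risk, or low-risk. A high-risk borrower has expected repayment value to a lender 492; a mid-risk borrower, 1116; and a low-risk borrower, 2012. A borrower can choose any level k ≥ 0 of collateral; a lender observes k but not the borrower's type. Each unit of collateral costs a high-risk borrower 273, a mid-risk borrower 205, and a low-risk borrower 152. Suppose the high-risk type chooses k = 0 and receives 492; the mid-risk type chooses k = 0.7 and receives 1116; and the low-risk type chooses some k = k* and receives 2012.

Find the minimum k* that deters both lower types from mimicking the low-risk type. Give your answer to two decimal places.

Mid-risk type (on-path payoff 1116 − 205×0.7 = 972.5) won't mimic when 972.5 ≥ 2012 − 205·k*, i.e. k* ≥ 5.07.
High-risk type (on-path payoff 492) won't mimic when 492 ≥ 2012 − 273·k*, i.e. k* ≥ 5.57.
Both must hold, so k* = max(5.57, 5.07) = 5.57. The high-risk type's constraint binds.

5.57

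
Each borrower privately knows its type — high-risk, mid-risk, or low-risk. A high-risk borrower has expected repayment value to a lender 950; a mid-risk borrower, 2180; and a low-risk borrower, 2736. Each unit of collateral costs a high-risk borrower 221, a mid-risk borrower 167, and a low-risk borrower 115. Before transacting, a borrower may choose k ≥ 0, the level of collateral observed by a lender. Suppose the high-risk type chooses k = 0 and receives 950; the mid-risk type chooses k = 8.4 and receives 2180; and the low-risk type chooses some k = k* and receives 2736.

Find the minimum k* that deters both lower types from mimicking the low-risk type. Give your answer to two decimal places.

Mid-risk type (on-path payoff 2180 − 167×8.4 = 777.2) won't mimic when 777.2 ≥ 2736 − 167·k*, i.e. k* ≥ 11.73.
High-risk type (on-path payoff 950) won't mimic when 950 ≥ 2736 − 221·k*, i.e. k* ≥ 8.08.
Both must hold, so k* = max(8.08, 11.73) = 11.73. The mid-risk type's constraint binds.

11.73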